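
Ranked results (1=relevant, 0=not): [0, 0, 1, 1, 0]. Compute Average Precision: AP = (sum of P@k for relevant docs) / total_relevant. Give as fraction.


Computing P@k for each relevant position:
Position 1: not relevant
Position 2: not relevant
Position 3: relevant, P@3 = 1/3 = 1/3
Position 4: relevant, P@4 = 2/4 = 1/2
Position 5: not relevant
Sum of P@k = 1/3 + 1/2 = 5/6
AP = 5/6 / 2 = 5/12

5/12


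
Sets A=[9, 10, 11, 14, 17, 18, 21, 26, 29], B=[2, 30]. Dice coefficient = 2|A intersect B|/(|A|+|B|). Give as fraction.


A intersect B = []
|A intersect B| = 0
|A| = 9, |B| = 2
Dice = 2*0 / (9+2)
= 0 / 11 = 0

0


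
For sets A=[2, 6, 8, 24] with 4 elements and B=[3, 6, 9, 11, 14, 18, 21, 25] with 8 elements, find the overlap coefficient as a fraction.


A intersect B = [6]
|A intersect B| = 1
min(|A|, |B|) = min(4, 8) = 4
Overlap = 1 / 4 = 1/4

1/4


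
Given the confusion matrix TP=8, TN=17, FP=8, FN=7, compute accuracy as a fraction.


Accuracy = (TP + TN) / (TP + TN + FP + FN)
TP + TN = 8 + 17 = 25
Total = 8 + 17 + 8 + 7 = 40
Accuracy = 25 / 40 = 5/8

5/8


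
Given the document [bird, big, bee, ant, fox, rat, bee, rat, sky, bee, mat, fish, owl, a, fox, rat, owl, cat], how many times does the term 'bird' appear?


Document has 18 words
Scanning for 'bird':
Found at positions: [0]
Count = 1

1


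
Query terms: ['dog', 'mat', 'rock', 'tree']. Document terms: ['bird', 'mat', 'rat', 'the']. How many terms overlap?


Query terms: ['dog', 'mat', 'rock', 'tree']
Document terms: ['bird', 'mat', 'rat', 'the']
Common terms: ['mat']
Overlap count = 1

1


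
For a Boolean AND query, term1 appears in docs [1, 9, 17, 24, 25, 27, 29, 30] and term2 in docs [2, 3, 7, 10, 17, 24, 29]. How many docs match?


Boolean AND: find intersection of posting lists
term1 docs: [1, 9, 17, 24, 25, 27, 29, 30]
term2 docs: [2, 3, 7, 10, 17, 24, 29]
Intersection: [17, 24, 29]
|intersection| = 3

3


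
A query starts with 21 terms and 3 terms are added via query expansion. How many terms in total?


Original terms: 21
Expansion terms: 3
Total = 21 + 3 = 24

24


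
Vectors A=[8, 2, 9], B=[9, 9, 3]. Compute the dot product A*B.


Dot product = sum of element-wise products
A[0]*B[0] = 8*9 = 72
A[1]*B[1] = 2*9 = 18
A[2]*B[2] = 9*3 = 27
Sum = 72 + 18 + 27 = 117

117


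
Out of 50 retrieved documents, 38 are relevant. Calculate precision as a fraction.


Precision = relevant_retrieved / total_retrieved
= 38 / 50
= 38 / (38 + 12)
= 19/25

19/25


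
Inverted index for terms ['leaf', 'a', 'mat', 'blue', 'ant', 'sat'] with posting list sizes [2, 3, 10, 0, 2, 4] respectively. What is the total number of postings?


Summing posting list sizes:
'leaf': 2 postings
'a': 3 postings
'mat': 10 postings
'blue': 0 postings
'ant': 2 postings
'sat': 4 postings
Total = 2 + 3 + 10 + 0 + 2 + 4 = 21

21


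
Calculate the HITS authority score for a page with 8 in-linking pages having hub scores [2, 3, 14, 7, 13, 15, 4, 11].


Authority = sum of hub scores of in-linkers
In-link 1: hub score = 2
In-link 2: hub score = 3
In-link 3: hub score = 14
In-link 4: hub score = 7
In-link 5: hub score = 13
In-link 6: hub score = 15
In-link 7: hub score = 4
In-link 8: hub score = 11
Authority = 2 + 3 + 14 + 7 + 13 + 15 + 4 + 11 = 69

69


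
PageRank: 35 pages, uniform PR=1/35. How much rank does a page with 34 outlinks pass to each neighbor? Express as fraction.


Initial PR = 1/35 = 1/35
Outlinks = 34
Contribution per link = PR / outlinks
= 1/35 / 34
= 1/1190

1/1190


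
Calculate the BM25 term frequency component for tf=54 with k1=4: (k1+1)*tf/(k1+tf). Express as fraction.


BM25 TF component = (k1+1)*tf / (k1+tf)
k1 = 4, tf = 54
Numerator = (4+1)*54 = 270
Denominator = 4 + 54 = 58
= 270/58 = 135/29

135/29


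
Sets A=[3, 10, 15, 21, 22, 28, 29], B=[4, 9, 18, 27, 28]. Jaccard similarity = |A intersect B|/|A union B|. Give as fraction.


A intersect B = [28]
|A intersect B| = 1
A union B = [3, 4, 9, 10, 15, 18, 21, 22, 27, 28, 29]
|A union B| = 11
Jaccard = 1/11 = 1/11

1/11


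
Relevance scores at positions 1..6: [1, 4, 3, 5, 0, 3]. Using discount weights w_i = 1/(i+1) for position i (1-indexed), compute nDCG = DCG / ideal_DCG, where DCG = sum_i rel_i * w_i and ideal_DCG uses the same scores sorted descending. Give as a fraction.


Position discount weights w_i = 1/(i+1) for i=1..6:
Weights = [1/2, 1/3, 1/4, 1/5, 1/6, 1/7]
Actual relevance: [1, 4, 3, 5, 0, 3]
DCG = 1/2 + 4/3 + 3/4 + 5/5 + 0/6 + 3/7 = 337/84
Ideal relevance (sorted desc): [5, 4, 3, 3, 1, 0]
Ideal DCG = 5/2 + 4/3 + 3/4 + 3/5 + 1/6 + 0/7 = 107/20
nDCG = DCG / ideal_DCG = 337/84 / 107/20 = 1685/2247

1685/2247


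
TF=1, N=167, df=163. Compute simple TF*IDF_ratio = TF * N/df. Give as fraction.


TF * (N/df)
= 1 * (167/163)
= 1 * 167/163
= 167/163

167/163


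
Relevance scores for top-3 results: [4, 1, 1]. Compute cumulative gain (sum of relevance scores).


Cumulative Gain = sum of relevance scores
Position 1: rel=4, running sum=4
Position 2: rel=1, running sum=5
Position 3: rel=1, running sum=6
CG = 6

6


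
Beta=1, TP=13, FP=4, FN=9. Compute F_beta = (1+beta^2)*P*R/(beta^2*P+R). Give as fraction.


P = TP/(TP+FP) = 13/17 = 13/17
R = TP/(TP+FN) = 13/22 = 13/22
beta^2 = 1^2 = 1
(1 + beta^2) = 2
Numerator = (1+beta^2)*P*R = 169/187
Denominator = beta^2*P + R = 13/17 + 13/22 = 507/374
F_beta = 2/3

2/3


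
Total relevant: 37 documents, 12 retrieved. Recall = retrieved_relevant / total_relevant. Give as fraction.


Recall = retrieved_relevant / total_relevant
= 12 / 37
= 12 / (12 + 25)
= 12/37

12/37


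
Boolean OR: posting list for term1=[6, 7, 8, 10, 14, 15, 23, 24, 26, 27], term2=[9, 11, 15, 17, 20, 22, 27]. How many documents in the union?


Boolean OR: find union of posting lists
term1 docs: [6, 7, 8, 10, 14, 15, 23, 24, 26, 27]
term2 docs: [9, 11, 15, 17, 20, 22, 27]
Union: [6, 7, 8, 9, 10, 11, 14, 15, 17, 20, 22, 23, 24, 26, 27]
|union| = 15

15


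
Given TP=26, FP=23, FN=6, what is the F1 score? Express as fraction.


F1 = 2 * P * R / (P + R)
P = TP/(TP+FP) = 26/49 = 26/49
R = TP/(TP+FN) = 26/32 = 13/16
2 * P * R = 2 * 26/49 * 13/16 = 169/196
P + R = 26/49 + 13/16 = 1053/784
F1 = 169/196 / 1053/784 = 52/81

52/81


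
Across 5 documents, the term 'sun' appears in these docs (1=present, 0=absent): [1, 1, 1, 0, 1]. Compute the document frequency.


Checking each document for 'sun':
Doc 1: present
Doc 2: present
Doc 3: present
Doc 4: absent
Doc 5: present
df = sum of presences = 1 + 1 + 1 + 0 + 1 = 4

4


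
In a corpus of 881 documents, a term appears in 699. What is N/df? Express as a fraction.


IDF ratio = N / df
= 881 / 699
= 881/699

881/699


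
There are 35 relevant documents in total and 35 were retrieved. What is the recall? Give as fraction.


Recall = retrieved_relevant / total_relevant
= 35 / 35
= 35 / (35 + 0)
= 1

1


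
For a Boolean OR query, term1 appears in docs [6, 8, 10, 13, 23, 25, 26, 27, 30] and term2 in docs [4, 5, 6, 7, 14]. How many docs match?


Boolean OR: find union of posting lists
term1 docs: [6, 8, 10, 13, 23, 25, 26, 27, 30]
term2 docs: [4, 5, 6, 7, 14]
Union: [4, 5, 6, 7, 8, 10, 13, 14, 23, 25, 26, 27, 30]
|union| = 13

13


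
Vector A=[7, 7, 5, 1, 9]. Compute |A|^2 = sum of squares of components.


|A|^2 = sum of squared components
A[0]^2 = 7^2 = 49
A[1]^2 = 7^2 = 49
A[2]^2 = 5^2 = 25
A[3]^2 = 1^2 = 1
A[4]^2 = 9^2 = 81
Sum = 49 + 49 + 25 + 1 + 81 = 205

205


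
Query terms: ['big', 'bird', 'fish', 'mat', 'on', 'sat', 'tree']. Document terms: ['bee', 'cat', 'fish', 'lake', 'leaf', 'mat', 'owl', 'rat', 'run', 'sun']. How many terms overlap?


Query terms: ['big', 'bird', 'fish', 'mat', 'on', 'sat', 'tree']
Document terms: ['bee', 'cat', 'fish', 'lake', 'leaf', 'mat', 'owl', 'rat', 'run', 'sun']
Common terms: ['fish', 'mat']
Overlap count = 2

2


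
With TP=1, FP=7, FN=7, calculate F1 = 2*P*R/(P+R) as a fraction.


F1 = 2 * P * R / (P + R)
P = TP/(TP+FP) = 1/8 = 1/8
R = TP/(TP+FN) = 1/8 = 1/8
2 * P * R = 2 * 1/8 * 1/8 = 1/32
P + R = 1/8 + 1/8 = 1/4
F1 = 1/32 / 1/4 = 1/8

1/8


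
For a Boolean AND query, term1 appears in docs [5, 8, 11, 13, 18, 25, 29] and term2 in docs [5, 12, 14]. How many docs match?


Boolean AND: find intersection of posting lists
term1 docs: [5, 8, 11, 13, 18, 25, 29]
term2 docs: [5, 12, 14]
Intersection: [5]
|intersection| = 1

1


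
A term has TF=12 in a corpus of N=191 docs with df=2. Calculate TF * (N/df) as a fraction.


TF * (N/df)
= 12 * (191/2)
= 12 * 191/2
= 1146

1146


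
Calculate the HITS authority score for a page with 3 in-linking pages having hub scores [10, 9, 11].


Authority = sum of hub scores of in-linkers
In-link 1: hub score = 10
In-link 2: hub score = 9
In-link 3: hub score = 11
Authority = 10 + 9 + 11 = 30

30


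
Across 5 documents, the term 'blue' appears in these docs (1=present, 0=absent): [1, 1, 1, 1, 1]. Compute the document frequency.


Checking each document for 'blue':
Doc 1: present
Doc 2: present
Doc 3: present
Doc 4: present
Doc 5: present
df = sum of presences = 1 + 1 + 1 + 1 + 1 = 5

5


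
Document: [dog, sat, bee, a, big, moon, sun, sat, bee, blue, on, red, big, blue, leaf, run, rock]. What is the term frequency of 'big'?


Document has 17 words
Scanning for 'big':
Found at positions: [4, 12]
Count = 2

2


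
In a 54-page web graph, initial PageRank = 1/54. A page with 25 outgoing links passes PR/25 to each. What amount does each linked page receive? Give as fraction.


Initial PR = 1/54 = 1/54
Outlinks = 25
Contribution per link = PR / outlinks
= 1/54 / 25
= 1/1350

1/1350


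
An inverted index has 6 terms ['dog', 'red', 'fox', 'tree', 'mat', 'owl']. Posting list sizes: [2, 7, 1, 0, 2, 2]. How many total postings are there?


Summing posting list sizes:
'dog': 2 postings
'red': 7 postings
'fox': 1 postings
'tree': 0 postings
'mat': 2 postings
'owl': 2 postings
Total = 2 + 7 + 1 + 0 + 2 + 2 = 14

14


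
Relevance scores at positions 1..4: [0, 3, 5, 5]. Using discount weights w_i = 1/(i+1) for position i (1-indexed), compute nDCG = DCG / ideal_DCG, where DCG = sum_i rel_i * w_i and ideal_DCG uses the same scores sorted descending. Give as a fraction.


Position discount weights w_i = 1/(i+1) for i=1..4:
Weights = [1/2, 1/3, 1/4, 1/5]
Actual relevance: [0, 3, 5, 5]
DCG = 0/2 + 3/3 + 5/4 + 5/5 = 13/4
Ideal relevance (sorted desc): [5, 5, 3, 0]
Ideal DCG = 5/2 + 5/3 + 3/4 + 0/5 = 59/12
nDCG = DCG / ideal_DCG = 13/4 / 59/12 = 39/59

39/59


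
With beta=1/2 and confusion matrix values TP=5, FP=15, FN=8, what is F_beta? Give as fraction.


P = TP/(TP+FP) = 5/20 = 1/4
R = TP/(TP+FN) = 5/13 = 5/13
beta^2 = 1/2^2 = 1/4
(1 + beta^2) = 5/4
Numerator = (1+beta^2)*P*R = 25/208
Denominator = beta^2*P + R = 1/16 + 5/13 = 93/208
F_beta = 25/93

25/93


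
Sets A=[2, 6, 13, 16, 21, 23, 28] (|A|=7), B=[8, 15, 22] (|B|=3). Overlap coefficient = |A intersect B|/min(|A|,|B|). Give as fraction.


A intersect B = []
|A intersect B| = 0
min(|A|, |B|) = min(7, 3) = 3
Overlap = 0 / 3 = 0

0


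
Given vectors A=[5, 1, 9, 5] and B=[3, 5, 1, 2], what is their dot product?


Dot product = sum of element-wise products
A[0]*B[0] = 5*3 = 15
A[1]*B[1] = 1*5 = 5
A[2]*B[2] = 9*1 = 9
A[3]*B[3] = 5*2 = 10
Sum = 15 + 5 + 9 + 10 = 39

39


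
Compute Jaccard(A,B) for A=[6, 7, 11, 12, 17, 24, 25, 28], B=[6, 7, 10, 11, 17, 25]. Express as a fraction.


A intersect B = [6, 7, 11, 17, 25]
|A intersect B| = 5
A union B = [6, 7, 10, 11, 12, 17, 24, 25, 28]
|A union B| = 9
Jaccard = 5/9 = 5/9

5/9


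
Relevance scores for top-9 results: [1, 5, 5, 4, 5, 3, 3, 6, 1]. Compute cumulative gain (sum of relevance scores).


Cumulative Gain = sum of relevance scores
Position 1: rel=1, running sum=1
Position 2: rel=5, running sum=6
Position 3: rel=5, running sum=11
Position 4: rel=4, running sum=15
Position 5: rel=5, running sum=20
Position 6: rel=3, running sum=23
Position 7: rel=3, running sum=26
Position 8: rel=6, running sum=32
Position 9: rel=1, running sum=33
CG = 33

33


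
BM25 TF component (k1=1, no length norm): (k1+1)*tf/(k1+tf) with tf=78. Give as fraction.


BM25 TF component = (k1+1)*tf / (k1+tf)
k1 = 1, tf = 78
Numerator = (1+1)*78 = 156
Denominator = 1 + 78 = 79
= 156/79 = 156/79

156/79


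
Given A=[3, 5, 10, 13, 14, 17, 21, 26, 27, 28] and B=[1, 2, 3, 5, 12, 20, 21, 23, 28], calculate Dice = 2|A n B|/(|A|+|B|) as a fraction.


A intersect B = [3, 5, 21, 28]
|A intersect B| = 4
|A| = 10, |B| = 9
Dice = 2*4 / (10+9)
= 8 / 19 = 8/19

8/19


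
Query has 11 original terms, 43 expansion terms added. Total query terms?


Original terms: 11
Expansion terms: 43
Total = 11 + 43 = 54

54


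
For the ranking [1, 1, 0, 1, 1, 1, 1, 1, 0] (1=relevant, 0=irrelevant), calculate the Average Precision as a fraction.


Computing P@k for each relevant position:
Position 1: relevant, P@1 = 1/1 = 1
Position 2: relevant, P@2 = 2/2 = 1
Position 3: not relevant
Position 4: relevant, P@4 = 3/4 = 3/4
Position 5: relevant, P@5 = 4/5 = 4/5
Position 6: relevant, P@6 = 5/6 = 5/6
Position 7: relevant, P@7 = 6/7 = 6/7
Position 8: relevant, P@8 = 7/8 = 7/8
Position 9: not relevant
Sum of P@k = 1 + 1 + 3/4 + 4/5 + 5/6 + 6/7 + 7/8 = 5137/840
AP = 5137/840 / 7 = 5137/5880

5137/5880


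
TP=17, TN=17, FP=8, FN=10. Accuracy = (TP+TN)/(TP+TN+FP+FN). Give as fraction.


Accuracy = (TP + TN) / (TP + TN + FP + FN)
TP + TN = 17 + 17 = 34
Total = 17 + 17 + 8 + 10 = 52
Accuracy = 34 / 52 = 17/26

17/26


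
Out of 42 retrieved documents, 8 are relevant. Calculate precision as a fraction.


Precision = relevant_retrieved / total_retrieved
= 8 / 42
= 8 / (8 + 34)
= 4/21

4/21


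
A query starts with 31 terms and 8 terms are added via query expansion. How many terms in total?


Original terms: 31
Expansion terms: 8
Total = 31 + 8 = 39

39


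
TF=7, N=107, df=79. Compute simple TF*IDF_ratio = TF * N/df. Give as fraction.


TF * (N/df)
= 7 * (107/79)
= 7 * 107/79
= 749/79

749/79


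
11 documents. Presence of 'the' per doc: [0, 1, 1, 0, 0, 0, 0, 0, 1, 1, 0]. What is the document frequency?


Checking each document for 'the':
Doc 1: absent
Doc 2: present
Doc 3: present
Doc 4: absent
Doc 5: absent
Doc 6: absent
Doc 7: absent
Doc 8: absent
Doc 9: present
Doc 10: present
Doc 11: absent
df = sum of presences = 0 + 1 + 1 + 0 + 0 + 0 + 0 + 0 + 1 + 1 + 0 = 4

4


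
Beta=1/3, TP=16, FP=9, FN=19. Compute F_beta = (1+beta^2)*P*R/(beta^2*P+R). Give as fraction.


P = TP/(TP+FP) = 16/25 = 16/25
R = TP/(TP+FN) = 16/35 = 16/35
beta^2 = 1/3^2 = 1/9
(1 + beta^2) = 10/9
Numerator = (1+beta^2)*P*R = 512/1575
Denominator = beta^2*P + R = 16/225 + 16/35 = 832/1575
F_beta = 8/13

8/13


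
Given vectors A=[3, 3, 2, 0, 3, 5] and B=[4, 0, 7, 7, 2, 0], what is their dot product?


Dot product = sum of element-wise products
A[0]*B[0] = 3*4 = 12
A[1]*B[1] = 3*0 = 0
A[2]*B[2] = 2*7 = 14
A[3]*B[3] = 0*7 = 0
A[4]*B[4] = 3*2 = 6
A[5]*B[5] = 5*0 = 0
Sum = 12 + 0 + 14 + 0 + 6 + 0 = 32

32


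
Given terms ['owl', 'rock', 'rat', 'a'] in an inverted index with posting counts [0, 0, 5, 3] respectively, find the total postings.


Summing posting list sizes:
'owl': 0 postings
'rock': 0 postings
'rat': 5 postings
'a': 3 postings
Total = 0 + 0 + 5 + 3 = 8

8


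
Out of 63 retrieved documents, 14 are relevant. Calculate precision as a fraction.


Precision = relevant_retrieved / total_retrieved
= 14 / 63
= 14 / (14 + 49)
= 2/9

2/9


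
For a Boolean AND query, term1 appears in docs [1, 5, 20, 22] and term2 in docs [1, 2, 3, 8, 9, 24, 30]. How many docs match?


Boolean AND: find intersection of posting lists
term1 docs: [1, 5, 20, 22]
term2 docs: [1, 2, 3, 8, 9, 24, 30]
Intersection: [1]
|intersection| = 1

1


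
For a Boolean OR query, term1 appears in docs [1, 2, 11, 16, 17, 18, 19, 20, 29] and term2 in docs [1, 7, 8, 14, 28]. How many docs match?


Boolean OR: find union of posting lists
term1 docs: [1, 2, 11, 16, 17, 18, 19, 20, 29]
term2 docs: [1, 7, 8, 14, 28]
Union: [1, 2, 7, 8, 11, 14, 16, 17, 18, 19, 20, 28, 29]
|union| = 13

13


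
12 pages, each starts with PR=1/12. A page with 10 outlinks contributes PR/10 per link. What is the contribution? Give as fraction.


Initial PR = 1/12 = 1/12
Outlinks = 10
Contribution per link = PR / outlinks
= 1/12 / 10
= 1/120

1/120


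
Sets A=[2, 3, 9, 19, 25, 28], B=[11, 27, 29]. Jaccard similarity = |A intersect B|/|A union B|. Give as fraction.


A intersect B = []
|A intersect B| = 0
A union B = [2, 3, 9, 11, 19, 25, 27, 28, 29]
|A union B| = 9
Jaccard = 0/9 = 0

0


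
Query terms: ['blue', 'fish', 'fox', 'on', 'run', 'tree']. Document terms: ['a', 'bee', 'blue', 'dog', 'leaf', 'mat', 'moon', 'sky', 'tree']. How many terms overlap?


Query terms: ['blue', 'fish', 'fox', 'on', 'run', 'tree']
Document terms: ['a', 'bee', 'blue', 'dog', 'leaf', 'mat', 'moon', 'sky', 'tree']
Common terms: ['blue', 'tree']
Overlap count = 2

2


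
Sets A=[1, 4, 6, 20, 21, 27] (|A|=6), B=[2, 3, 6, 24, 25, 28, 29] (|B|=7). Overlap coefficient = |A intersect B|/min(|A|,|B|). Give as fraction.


A intersect B = [6]
|A intersect B| = 1
min(|A|, |B|) = min(6, 7) = 6
Overlap = 1 / 6 = 1/6

1/6


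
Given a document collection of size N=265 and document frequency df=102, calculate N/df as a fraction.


IDF ratio = N / df
= 265 / 102
= 265/102

265/102


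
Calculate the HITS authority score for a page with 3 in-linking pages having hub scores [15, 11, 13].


Authority = sum of hub scores of in-linkers
In-link 1: hub score = 15
In-link 2: hub score = 11
In-link 3: hub score = 13
Authority = 15 + 11 + 13 = 39

39


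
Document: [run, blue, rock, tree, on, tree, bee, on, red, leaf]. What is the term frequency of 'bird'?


Document has 10 words
Scanning for 'bird':
Term not found in document
Count = 0

0


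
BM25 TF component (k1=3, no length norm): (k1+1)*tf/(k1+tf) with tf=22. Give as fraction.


BM25 TF component = (k1+1)*tf / (k1+tf)
k1 = 3, tf = 22
Numerator = (3+1)*22 = 88
Denominator = 3 + 22 = 25
= 88/25 = 88/25

88/25


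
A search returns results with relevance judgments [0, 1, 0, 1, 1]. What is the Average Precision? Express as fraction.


Computing P@k for each relevant position:
Position 1: not relevant
Position 2: relevant, P@2 = 1/2 = 1/2
Position 3: not relevant
Position 4: relevant, P@4 = 2/4 = 1/2
Position 5: relevant, P@5 = 3/5 = 3/5
Sum of P@k = 1/2 + 1/2 + 3/5 = 8/5
AP = 8/5 / 3 = 8/15

8/15


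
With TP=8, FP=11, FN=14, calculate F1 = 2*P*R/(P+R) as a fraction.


F1 = 2 * P * R / (P + R)
P = TP/(TP+FP) = 8/19 = 8/19
R = TP/(TP+FN) = 8/22 = 4/11
2 * P * R = 2 * 8/19 * 4/11 = 64/209
P + R = 8/19 + 4/11 = 164/209
F1 = 64/209 / 164/209 = 16/41

16/41


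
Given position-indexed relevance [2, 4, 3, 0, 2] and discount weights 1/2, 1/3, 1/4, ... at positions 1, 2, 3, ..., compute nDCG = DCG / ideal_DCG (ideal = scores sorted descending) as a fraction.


Position discount weights w_i = 1/(i+1) for i=1..5:
Weights = [1/2, 1/3, 1/4, 1/5, 1/6]
Actual relevance: [2, 4, 3, 0, 2]
DCG = 2/2 + 4/3 + 3/4 + 0/5 + 2/6 = 41/12
Ideal relevance (sorted desc): [4, 3, 2, 2, 0]
Ideal DCG = 4/2 + 3/3 + 2/4 + 2/5 + 0/6 = 39/10
nDCG = DCG / ideal_DCG = 41/12 / 39/10 = 205/234

205/234


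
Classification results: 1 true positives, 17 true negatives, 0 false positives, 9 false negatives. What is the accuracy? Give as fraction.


Accuracy = (TP + TN) / (TP + TN + FP + FN)
TP + TN = 1 + 17 = 18
Total = 1 + 17 + 0 + 9 = 27
Accuracy = 18 / 27 = 2/3

2/3


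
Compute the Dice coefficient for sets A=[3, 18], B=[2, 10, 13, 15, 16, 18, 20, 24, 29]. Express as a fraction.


A intersect B = [18]
|A intersect B| = 1
|A| = 2, |B| = 9
Dice = 2*1 / (2+9)
= 2 / 11 = 2/11

2/11


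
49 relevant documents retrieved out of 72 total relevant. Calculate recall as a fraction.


Recall = retrieved_relevant / total_relevant
= 49 / 72
= 49 / (49 + 23)
= 49/72

49/72


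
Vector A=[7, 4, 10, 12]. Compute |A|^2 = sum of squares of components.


|A|^2 = sum of squared components
A[0]^2 = 7^2 = 49
A[1]^2 = 4^2 = 16
A[2]^2 = 10^2 = 100
A[3]^2 = 12^2 = 144
Sum = 49 + 16 + 100 + 144 = 309

309


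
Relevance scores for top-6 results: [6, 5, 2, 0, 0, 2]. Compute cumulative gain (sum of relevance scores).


Cumulative Gain = sum of relevance scores
Position 1: rel=6, running sum=6
Position 2: rel=5, running sum=11
Position 3: rel=2, running sum=13
Position 4: rel=0, running sum=13
Position 5: rel=0, running sum=13
Position 6: rel=2, running sum=15
CG = 15

15


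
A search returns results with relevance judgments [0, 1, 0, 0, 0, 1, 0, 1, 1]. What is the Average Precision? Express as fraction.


Computing P@k for each relevant position:
Position 1: not relevant
Position 2: relevant, P@2 = 1/2 = 1/2
Position 3: not relevant
Position 4: not relevant
Position 5: not relevant
Position 6: relevant, P@6 = 2/6 = 1/3
Position 7: not relevant
Position 8: relevant, P@8 = 3/8 = 3/8
Position 9: relevant, P@9 = 4/9 = 4/9
Sum of P@k = 1/2 + 1/3 + 3/8 + 4/9 = 119/72
AP = 119/72 / 4 = 119/288

119/288


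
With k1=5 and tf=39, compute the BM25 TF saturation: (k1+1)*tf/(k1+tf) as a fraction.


BM25 TF component = (k1+1)*tf / (k1+tf)
k1 = 5, tf = 39
Numerator = (5+1)*39 = 234
Denominator = 5 + 39 = 44
= 234/44 = 117/22

117/22


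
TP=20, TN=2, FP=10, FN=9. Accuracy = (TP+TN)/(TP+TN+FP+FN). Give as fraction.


Accuracy = (TP + TN) / (TP + TN + FP + FN)
TP + TN = 20 + 2 = 22
Total = 20 + 2 + 10 + 9 = 41
Accuracy = 22 / 41 = 22/41

22/41


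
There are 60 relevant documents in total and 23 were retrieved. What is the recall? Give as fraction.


Recall = retrieved_relevant / total_relevant
= 23 / 60
= 23 / (23 + 37)
= 23/60

23/60


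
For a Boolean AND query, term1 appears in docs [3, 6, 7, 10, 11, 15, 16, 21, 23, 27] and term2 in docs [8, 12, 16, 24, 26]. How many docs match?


Boolean AND: find intersection of posting lists
term1 docs: [3, 6, 7, 10, 11, 15, 16, 21, 23, 27]
term2 docs: [8, 12, 16, 24, 26]
Intersection: [16]
|intersection| = 1

1


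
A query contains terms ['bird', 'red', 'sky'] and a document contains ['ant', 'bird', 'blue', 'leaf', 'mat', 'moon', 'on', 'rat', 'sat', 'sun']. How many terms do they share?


Query terms: ['bird', 'red', 'sky']
Document terms: ['ant', 'bird', 'blue', 'leaf', 'mat', 'moon', 'on', 'rat', 'sat', 'sun']
Common terms: ['bird']
Overlap count = 1

1


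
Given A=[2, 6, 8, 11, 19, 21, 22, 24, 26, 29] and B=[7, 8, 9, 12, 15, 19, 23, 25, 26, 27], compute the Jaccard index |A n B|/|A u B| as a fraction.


A intersect B = [8, 19, 26]
|A intersect B| = 3
A union B = [2, 6, 7, 8, 9, 11, 12, 15, 19, 21, 22, 23, 24, 25, 26, 27, 29]
|A union B| = 17
Jaccard = 3/17 = 3/17

3/17


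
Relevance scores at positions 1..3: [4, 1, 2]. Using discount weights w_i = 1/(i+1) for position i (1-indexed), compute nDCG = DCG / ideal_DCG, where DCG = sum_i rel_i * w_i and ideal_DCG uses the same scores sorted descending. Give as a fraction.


Position discount weights w_i = 1/(i+1) for i=1..3:
Weights = [1/2, 1/3, 1/4]
Actual relevance: [4, 1, 2]
DCG = 4/2 + 1/3 + 2/4 = 17/6
Ideal relevance (sorted desc): [4, 2, 1]
Ideal DCG = 4/2 + 2/3 + 1/4 = 35/12
nDCG = DCG / ideal_DCG = 17/6 / 35/12 = 34/35

34/35


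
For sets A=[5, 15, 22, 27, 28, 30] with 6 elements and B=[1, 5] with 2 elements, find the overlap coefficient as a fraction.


A intersect B = [5]
|A intersect B| = 1
min(|A|, |B|) = min(6, 2) = 2
Overlap = 1 / 2 = 1/2

1/2


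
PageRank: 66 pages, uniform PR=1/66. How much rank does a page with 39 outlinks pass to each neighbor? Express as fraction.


Initial PR = 1/66 = 1/66
Outlinks = 39
Contribution per link = PR / outlinks
= 1/66 / 39
= 1/2574

1/2574


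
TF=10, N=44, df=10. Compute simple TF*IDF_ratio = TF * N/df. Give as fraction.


TF * (N/df)
= 10 * (44/10)
= 10 * 22/5
= 44

44


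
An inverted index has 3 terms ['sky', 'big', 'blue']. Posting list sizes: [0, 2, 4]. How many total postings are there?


Summing posting list sizes:
'sky': 0 postings
'big': 2 postings
'blue': 4 postings
Total = 0 + 2 + 4 = 6

6


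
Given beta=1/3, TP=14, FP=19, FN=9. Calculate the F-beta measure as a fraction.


P = TP/(TP+FP) = 14/33 = 14/33
R = TP/(TP+FN) = 14/23 = 14/23
beta^2 = 1/3^2 = 1/9
(1 + beta^2) = 10/9
Numerator = (1+beta^2)*P*R = 1960/6831
Denominator = beta^2*P + R = 14/297 + 14/23 = 4480/6831
F_beta = 7/16

7/16


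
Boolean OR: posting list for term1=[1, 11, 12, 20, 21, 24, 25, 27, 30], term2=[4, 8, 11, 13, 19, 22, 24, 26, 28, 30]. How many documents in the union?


Boolean OR: find union of posting lists
term1 docs: [1, 11, 12, 20, 21, 24, 25, 27, 30]
term2 docs: [4, 8, 11, 13, 19, 22, 24, 26, 28, 30]
Union: [1, 4, 8, 11, 12, 13, 19, 20, 21, 22, 24, 25, 26, 27, 28, 30]
|union| = 16

16


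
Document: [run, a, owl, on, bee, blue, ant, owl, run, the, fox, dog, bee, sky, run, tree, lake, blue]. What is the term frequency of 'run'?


Document has 18 words
Scanning for 'run':
Found at positions: [0, 8, 14]
Count = 3

3


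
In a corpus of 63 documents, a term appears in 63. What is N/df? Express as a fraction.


IDF ratio = N / df
= 63 / 63
= 1

1


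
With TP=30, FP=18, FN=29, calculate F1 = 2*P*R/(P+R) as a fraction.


F1 = 2 * P * R / (P + R)
P = TP/(TP+FP) = 30/48 = 5/8
R = TP/(TP+FN) = 30/59 = 30/59
2 * P * R = 2 * 5/8 * 30/59 = 75/118
P + R = 5/8 + 30/59 = 535/472
F1 = 75/118 / 535/472 = 60/107

60/107


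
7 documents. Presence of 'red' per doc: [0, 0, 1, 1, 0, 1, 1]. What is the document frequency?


Checking each document for 'red':
Doc 1: absent
Doc 2: absent
Doc 3: present
Doc 4: present
Doc 5: absent
Doc 6: present
Doc 7: present
df = sum of presences = 0 + 0 + 1 + 1 + 0 + 1 + 1 = 4

4


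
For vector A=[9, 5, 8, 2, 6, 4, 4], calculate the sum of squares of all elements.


|A|^2 = sum of squared components
A[0]^2 = 9^2 = 81
A[1]^2 = 5^2 = 25
A[2]^2 = 8^2 = 64
A[3]^2 = 2^2 = 4
A[4]^2 = 6^2 = 36
A[5]^2 = 4^2 = 16
A[6]^2 = 4^2 = 16
Sum = 81 + 25 + 64 + 4 + 36 + 16 + 16 = 242

242


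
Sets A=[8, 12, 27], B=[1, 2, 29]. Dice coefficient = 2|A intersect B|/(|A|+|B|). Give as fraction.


A intersect B = []
|A intersect B| = 0
|A| = 3, |B| = 3
Dice = 2*0 / (3+3)
= 0 / 6 = 0

0


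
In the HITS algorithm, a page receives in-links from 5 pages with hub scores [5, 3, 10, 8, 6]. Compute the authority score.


Authority = sum of hub scores of in-linkers
In-link 1: hub score = 5
In-link 2: hub score = 3
In-link 3: hub score = 10
In-link 4: hub score = 8
In-link 5: hub score = 6
Authority = 5 + 3 + 10 + 8 + 6 = 32

32


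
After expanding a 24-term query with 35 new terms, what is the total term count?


Original terms: 24
Expansion terms: 35
Total = 24 + 35 = 59

59


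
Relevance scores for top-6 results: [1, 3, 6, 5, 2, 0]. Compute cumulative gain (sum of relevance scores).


Cumulative Gain = sum of relevance scores
Position 1: rel=1, running sum=1
Position 2: rel=3, running sum=4
Position 3: rel=6, running sum=10
Position 4: rel=5, running sum=15
Position 5: rel=2, running sum=17
Position 6: rel=0, running sum=17
CG = 17

17


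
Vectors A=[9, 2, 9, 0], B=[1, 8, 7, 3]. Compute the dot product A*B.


Dot product = sum of element-wise products
A[0]*B[0] = 9*1 = 9
A[1]*B[1] = 2*8 = 16
A[2]*B[2] = 9*7 = 63
A[3]*B[3] = 0*3 = 0
Sum = 9 + 16 + 63 + 0 = 88

88


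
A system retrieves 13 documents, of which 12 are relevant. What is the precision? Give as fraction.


Precision = relevant_retrieved / total_retrieved
= 12 / 13
= 12 / (12 + 1)
= 12/13

12/13


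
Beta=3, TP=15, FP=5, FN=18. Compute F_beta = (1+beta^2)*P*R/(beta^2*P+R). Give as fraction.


P = TP/(TP+FP) = 15/20 = 3/4
R = TP/(TP+FN) = 15/33 = 5/11
beta^2 = 3^2 = 9
(1 + beta^2) = 10
Numerator = (1+beta^2)*P*R = 75/22
Denominator = beta^2*P + R = 27/4 + 5/11 = 317/44
F_beta = 150/317

150/317


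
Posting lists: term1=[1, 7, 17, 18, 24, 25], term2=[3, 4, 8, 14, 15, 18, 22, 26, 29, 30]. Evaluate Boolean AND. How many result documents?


Boolean AND: find intersection of posting lists
term1 docs: [1, 7, 17, 18, 24, 25]
term2 docs: [3, 4, 8, 14, 15, 18, 22, 26, 29, 30]
Intersection: [18]
|intersection| = 1

1


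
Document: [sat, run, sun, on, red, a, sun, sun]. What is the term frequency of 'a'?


Document has 8 words
Scanning for 'a':
Found at positions: [5]
Count = 1

1


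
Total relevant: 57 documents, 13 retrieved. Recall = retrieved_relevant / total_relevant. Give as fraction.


Recall = retrieved_relevant / total_relevant
= 13 / 57
= 13 / (13 + 44)
= 13/57

13/57


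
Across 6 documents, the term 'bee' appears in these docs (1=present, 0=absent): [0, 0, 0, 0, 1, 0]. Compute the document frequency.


Checking each document for 'bee':
Doc 1: absent
Doc 2: absent
Doc 3: absent
Doc 4: absent
Doc 5: present
Doc 6: absent
df = sum of presences = 0 + 0 + 0 + 0 + 1 + 0 = 1

1


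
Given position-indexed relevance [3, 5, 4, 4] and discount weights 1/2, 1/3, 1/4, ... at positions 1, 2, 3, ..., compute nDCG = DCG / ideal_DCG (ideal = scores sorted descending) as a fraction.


Position discount weights w_i = 1/(i+1) for i=1..4:
Weights = [1/2, 1/3, 1/4, 1/5]
Actual relevance: [3, 5, 4, 4]
DCG = 3/2 + 5/3 + 4/4 + 4/5 = 149/30
Ideal relevance (sorted desc): [5, 4, 4, 3]
Ideal DCG = 5/2 + 4/3 + 4/4 + 3/5 = 163/30
nDCG = DCG / ideal_DCG = 149/30 / 163/30 = 149/163

149/163


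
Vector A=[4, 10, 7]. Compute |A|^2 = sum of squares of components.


|A|^2 = sum of squared components
A[0]^2 = 4^2 = 16
A[1]^2 = 10^2 = 100
A[2]^2 = 7^2 = 49
Sum = 16 + 100 + 49 = 165

165


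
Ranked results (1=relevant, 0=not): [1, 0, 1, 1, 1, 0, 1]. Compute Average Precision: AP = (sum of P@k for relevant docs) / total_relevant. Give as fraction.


Computing P@k for each relevant position:
Position 1: relevant, P@1 = 1/1 = 1
Position 2: not relevant
Position 3: relevant, P@3 = 2/3 = 2/3
Position 4: relevant, P@4 = 3/4 = 3/4
Position 5: relevant, P@5 = 4/5 = 4/5
Position 6: not relevant
Position 7: relevant, P@7 = 5/7 = 5/7
Sum of P@k = 1 + 2/3 + 3/4 + 4/5 + 5/7 = 1651/420
AP = 1651/420 / 5 = 1651/2100

1651/2100


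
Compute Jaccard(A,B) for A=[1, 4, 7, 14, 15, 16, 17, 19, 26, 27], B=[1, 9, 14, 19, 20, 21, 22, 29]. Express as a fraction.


A intersect B = [1, 14, 19]
|A intersect B| = 3
A union B = [1, 4, 7, 9, 14, 15, 16, 17, 19, 20, 21, 22, 26, 27, 29]
|A union B| = 15
Jaccard = 3/15 = 1/5

1/5


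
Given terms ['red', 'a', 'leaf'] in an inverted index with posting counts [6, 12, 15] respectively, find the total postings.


Summing posting list sizes:
'red': 6 postings
'a': 12 postings
'leaf': 15 postings
Total = 6 + 12 + 15 = 33

33


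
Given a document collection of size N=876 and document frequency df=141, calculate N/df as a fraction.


IDF ratio = N / df
= 876 / 141
= 292/47

292/47


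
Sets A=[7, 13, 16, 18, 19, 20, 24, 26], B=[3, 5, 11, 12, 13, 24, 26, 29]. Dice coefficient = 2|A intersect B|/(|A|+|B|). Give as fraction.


A intersect B = [13, 24, 26]
|A intersect B| = 3
|A| = 8, |B| = 8
Dice = 2*3 / (8+8)
= 6 / 16 = 3/8

3/8


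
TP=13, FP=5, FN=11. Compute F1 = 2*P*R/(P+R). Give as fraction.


F1 = 2 * P * R / (P + R)
P = TP/(TP+FP) = 13/18 = 13/18
R = TP/(TP+FN) = 13/24 = 13/24
2 * P * R = 2 * 13/18 * 13/24 = 169/216
P + R = 13/18 + 13/24 = 91/72
F1 = 169/216 / 91/72 = 13/21

13/21


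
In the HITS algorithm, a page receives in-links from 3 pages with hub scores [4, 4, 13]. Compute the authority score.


Authority = sum of hub scores of in-linkers
In-link 1: hub score = 4
In-link 2: hub score = 4
In-link 3: hub score = 13
Authority = 4 + 4 + 13 = 21

21


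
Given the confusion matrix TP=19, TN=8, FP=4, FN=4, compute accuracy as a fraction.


Accuracy = (TP + TN) / (TP + TN + FP + FN)
TP + TN = 19 + 8 = 27
Total = 19 + 8 + 4 + 4 = 35
Accuracy = 27 / 35 = 27/35

27/35


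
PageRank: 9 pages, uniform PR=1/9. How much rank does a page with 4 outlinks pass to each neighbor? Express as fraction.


Initial PR = 1/9 = 1/9
Outlinks = 4
Contribution per link = PR / outlinks
= 1/9 / 4
= 1/36

1/36


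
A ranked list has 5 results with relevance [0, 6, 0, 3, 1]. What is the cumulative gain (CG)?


Cumulative Gain = sum of relevance scores
Position 1: rel=0, running sum=0
Position 2: rel=6, running sum=6
Position 3: rel=0, running sum=6
Position 4: rel=3, running sum=9
Position 5: rel=1, running sum=10
CG = 10

10


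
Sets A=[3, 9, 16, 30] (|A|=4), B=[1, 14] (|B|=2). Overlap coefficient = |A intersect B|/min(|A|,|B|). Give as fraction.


A intersect B = []
|A intersect B| = 0
min(|A|, |B|) = min(4, 2) = 2
Overlap = 0 / 2 = 0

0


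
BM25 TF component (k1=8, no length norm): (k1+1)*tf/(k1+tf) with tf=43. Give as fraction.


BM25 TF component = (k1+1)*tf / (k1+tf)
k1 = 8, tf = 43
Numerator = (8+1)*43 = 387
Denominator = 8 + 43 = 51
= 387/51 = 129/17

129/17


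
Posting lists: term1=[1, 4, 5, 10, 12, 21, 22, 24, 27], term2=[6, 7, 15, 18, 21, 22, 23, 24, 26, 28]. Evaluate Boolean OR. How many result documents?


Boolean OR: find union of posting lists
term1 docs: [1, 4, 5, 10, 12, 21, 22, 24, 27]
term2 docs: [6, 7, 15, 18, 21, 22, 23, 24, 26, 28]
Union: [1, 4, 5, 6, 7, 10, 12, 15, 18, 21, 22, 23, 24, 26, 27, 28]
|union| = 16

16


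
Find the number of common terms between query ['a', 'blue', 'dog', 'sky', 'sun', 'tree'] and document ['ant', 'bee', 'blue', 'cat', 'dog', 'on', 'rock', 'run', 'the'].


Query terms: ['a', 'blue', 'dog', 'sky', 'sun', 'tree']
Document terms: ['ant', 'bee', 'blue', 'cat', 'dog', 'on', 'rock', 'run', 'the']
Common terms: ['blue', 'dog']
Overlap count = 2

2


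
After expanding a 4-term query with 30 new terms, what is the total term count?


Original terms: 4
Expansion terms: 30
Total = 4 + 30 = 34

34


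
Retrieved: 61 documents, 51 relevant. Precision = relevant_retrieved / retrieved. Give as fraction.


Precision = relevant_retrieved / total_retrieved
= 51 / 61
= 51 / (51 + 10)
= 51/61

51/61


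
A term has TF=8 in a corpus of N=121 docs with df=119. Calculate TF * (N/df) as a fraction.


TF * (N/df)
= 8 * (121/119)
= 8 * 121/119
= 968/119

968/119


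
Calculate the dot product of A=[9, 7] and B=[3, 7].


Dot product = sum of element-wise products
A[0]*B[0] = 9*3 = 27
A[1]*B[1] = 7*7 = 49
Sum = 27 + 49 = 76

76


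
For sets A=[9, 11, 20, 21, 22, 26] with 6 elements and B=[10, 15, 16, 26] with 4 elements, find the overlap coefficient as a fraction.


A intersect B = [26]
|A intersect B| = 1
min(|A|, |B|) = min(6, 4) = 4
Overlap = 1 / 4 = 1/4

1/4


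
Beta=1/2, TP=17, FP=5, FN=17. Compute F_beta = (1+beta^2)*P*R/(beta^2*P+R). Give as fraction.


P = TP/(TP+FP) = 17/22 = 17/22
R = TP/(TP+FN) = 17/34 = 1/2
beta^2 = 1/2^2 = 1/4
(1 + beta^2) = 5/4
Numerator = (1+beta^2)*P*R = 85/176
Denominator = beta^2*P + R = 17/88 + 1/2 = 61/88
F_beta = 85/122

85/122


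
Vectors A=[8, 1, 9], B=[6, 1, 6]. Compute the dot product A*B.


Dot product = sum of element-wise products
A[0]*B[0] = 8*6 = 48
A[1]*B[1] = 1*1 = 1
A[2]*B[2] = 9*6 = 54
Sum = 48 + 1 + 54 = 103

103


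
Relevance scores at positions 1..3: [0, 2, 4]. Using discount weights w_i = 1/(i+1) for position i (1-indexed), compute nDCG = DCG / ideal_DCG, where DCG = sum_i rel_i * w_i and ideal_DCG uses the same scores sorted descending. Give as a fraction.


Position discount weights w_i = 1/(i+1) for i=1..3:
Weights = [1/2, 1/3, 1/4]
Actual relevance: [0, 2, 4]
DCG = 0/2 + 2/3 + 4/4 = 5/3
Ideal relevance (sorted desc): [4, 2, 0]
Ideal DCG = 4/2 + 2/3 + 0/4 = 8/3
nDCG = DCG / ideal_DCG = 5/3 / 8/3 = 5/8

5/8


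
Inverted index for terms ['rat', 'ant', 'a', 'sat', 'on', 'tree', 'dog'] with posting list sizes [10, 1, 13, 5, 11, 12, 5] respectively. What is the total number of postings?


Summing posting list sizes:
'rat': 10 postings
'ant': 1 postings
'a': 13 postings
'sat': 5 postings
'on': 11 postings
'tree': 12 postings
'dog': 5 postings
Total = 10 + 1 + 13 + 5 + 11 + 12 + 5 = 57

57


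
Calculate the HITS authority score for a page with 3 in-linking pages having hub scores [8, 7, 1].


Authority = sum of hub scores of in-linkers
In-link 1: hub score = 8
In-link 2: hub score = 7
In-link 3: hub score = 1
Authority = 8 + 7 + 1 = 16

16


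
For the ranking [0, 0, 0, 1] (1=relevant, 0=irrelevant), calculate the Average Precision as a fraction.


Computing P@k for each relevant position:
Position 1: not relevant
Position 2: not relevant
Position 3: not relevant
Position 4: relevant, P@4 = 1/4 = 1/4
Sum of P@k = 1/4 = 1/4
AP = 1/4 / 1 = 1/4

1/4


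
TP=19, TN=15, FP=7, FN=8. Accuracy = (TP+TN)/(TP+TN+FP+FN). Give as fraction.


Accuracy = (TP + TN) / (TP + TN + FP + FN)
TP + TN = 19 + 15 = 34
Total = 19 + 15 + 7 + 8 = 49
Accuracy = 34 / 49 = 34/49

34/49


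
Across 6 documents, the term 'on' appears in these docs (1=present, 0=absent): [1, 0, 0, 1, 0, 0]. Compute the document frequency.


Checking each document for 'on':
Doc 1: present
Doc 2: absent
Doc 3: absent
Doc 4: present
Doc 5: absent
Doc 6: absent
df = sum of presences = 1 + 0 + 0 + 1 + 0 + 0 = 2

2


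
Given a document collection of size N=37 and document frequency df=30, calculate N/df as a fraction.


IDF ratio = N / df
= 37 / 30
= 37/30

37/30


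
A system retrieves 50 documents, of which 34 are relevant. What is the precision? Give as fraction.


Precision = relevant_retrieved / total_retrieved
= 34 / 50
= 34 / (34 + 16)
= 17/25

17/25


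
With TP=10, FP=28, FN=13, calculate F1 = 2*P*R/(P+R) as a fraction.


F1 = 2 * P * R / (P + R)
P = TP/(TP+FP) = 10/38 = 5/19
R = TP/(TP+FN) = 10/23 = 10/23
2 * P * R = 2 * 5/19 * 10/23 = 100/437
P + R = 5/19 + 10/23 = 305/437
F1 = 100/437 / 305/437 = 20/61

20/61


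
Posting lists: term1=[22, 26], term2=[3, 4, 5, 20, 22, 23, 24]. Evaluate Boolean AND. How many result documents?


Boolean AND: find intersection of posting lists
term1 docs: [22, 26]
term2 docs: [3, 4, 5, 20, 22, 23, 24]
Intersection: [22]
|intersection| = 1

1


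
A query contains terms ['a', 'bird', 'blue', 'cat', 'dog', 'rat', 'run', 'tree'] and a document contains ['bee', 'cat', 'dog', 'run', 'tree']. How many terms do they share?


Query terms: ['a', 'bird', 'blue', 'cat', 'dog', 'rat', 'run', 'tree']
Document terms: ['bee', 'cat', 'dog', 'run', 'tree']
Common terms: ['cat', 'dog', 'run', 'tree']
Overlap count = 4

4


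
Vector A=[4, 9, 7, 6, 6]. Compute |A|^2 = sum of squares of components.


|A|^2 = sum of squared components
A[0]^2 = 4^2 = 16
A[1]^2 = 9^2 = 81
A[2]^2 = 7^2 = 49
A[3]^2 = 6^2 = 36
A[4]^2 = 6^2 = 36
Sum = 16 + 81 + 49 + 36 + 36 = 218

218


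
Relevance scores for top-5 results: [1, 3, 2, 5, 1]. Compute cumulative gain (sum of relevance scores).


Cumulative Gain = sum of relevance scores
Position 1: rel=1, running sum=1
Position 2: rel=3, running sum=4
Position 3: rel=2, running sum=6
Position 4: rel=5, running sum=11
Position 5: rel=1, running sum=12
CG = 12

12


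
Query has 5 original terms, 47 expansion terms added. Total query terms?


Original terms: 5
Expansion terms: 47
Total = 5 + 47 = 52

52


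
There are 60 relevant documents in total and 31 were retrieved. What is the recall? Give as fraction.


Recall = retrieved_relevant / total_relevant
= 31 / 60
= 31 / (31 + 29)
= 31/60

31/60


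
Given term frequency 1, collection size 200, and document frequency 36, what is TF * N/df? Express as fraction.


TF * (N/df)
= 1 * (200/36)
= 1 * 50/9
= 50/9

50/9


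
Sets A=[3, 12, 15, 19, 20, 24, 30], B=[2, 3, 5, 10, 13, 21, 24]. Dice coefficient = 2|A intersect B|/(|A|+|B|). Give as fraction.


A intersect B = [3, 24]
|A intersect B| = 2
|A| = 7, |B| = 7
Dice = 2*2 / (7+7)
= 4 / 14 = 2/7

2/7
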